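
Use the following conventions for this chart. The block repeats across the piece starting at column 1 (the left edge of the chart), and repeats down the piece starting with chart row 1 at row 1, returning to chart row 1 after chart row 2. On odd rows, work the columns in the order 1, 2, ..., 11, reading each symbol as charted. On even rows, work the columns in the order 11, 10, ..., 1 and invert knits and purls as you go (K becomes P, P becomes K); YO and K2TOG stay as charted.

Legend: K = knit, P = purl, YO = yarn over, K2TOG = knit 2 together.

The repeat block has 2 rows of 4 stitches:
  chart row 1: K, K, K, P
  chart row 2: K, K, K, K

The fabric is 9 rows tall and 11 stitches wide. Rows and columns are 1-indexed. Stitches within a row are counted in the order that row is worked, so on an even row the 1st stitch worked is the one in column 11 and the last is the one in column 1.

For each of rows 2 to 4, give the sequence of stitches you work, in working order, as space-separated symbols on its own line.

Row 2: chart row 2, WS - tiled (columns 1-11): K K K K K K K K K K K; work from column 11 back to 1 with K<->P swapped.
Row 3: chart row 1, RS - tile across columns 1-11 and work as-is.
Row 4: chart row 2, WS - tiled (columns 1-11): K K K K K K K K K K K; work from column 11 back to 1 with K<->P swapped.

Rows as worked:
P P P P P P P P P P P
K K K P K K K P K K K
P P P P P P P P P P P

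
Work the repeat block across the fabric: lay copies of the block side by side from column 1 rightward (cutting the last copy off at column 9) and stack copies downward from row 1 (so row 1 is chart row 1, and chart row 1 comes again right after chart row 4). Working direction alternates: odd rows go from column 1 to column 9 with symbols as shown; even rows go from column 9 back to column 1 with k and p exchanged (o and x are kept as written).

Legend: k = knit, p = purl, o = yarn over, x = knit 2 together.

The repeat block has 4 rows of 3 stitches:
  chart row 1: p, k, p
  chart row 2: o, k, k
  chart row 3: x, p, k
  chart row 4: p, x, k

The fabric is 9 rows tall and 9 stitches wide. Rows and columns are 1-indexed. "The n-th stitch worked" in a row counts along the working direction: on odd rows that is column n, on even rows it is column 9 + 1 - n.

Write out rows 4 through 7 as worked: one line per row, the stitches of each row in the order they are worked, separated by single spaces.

Row 4: chart row 4, WS - tiled (columns 1-9): p x k p x k p x k; work from column 9 back to 1 with k<->p swapped.
Row 5: chart row 1, RS - tile across columns 1-9 and work as-is.
Row 6: chart row 2, WS - tiled (columns 1-9): o k k o k k o k k; work from column 9 back to 1 with k<->p swapped.
Row 7: chart row 3, RS - tile across columns 1-9 and work as-is.

Result:
p x k p x k p x k
p k p p k p p k p
p p o p p o p p o
x p k x p k x p k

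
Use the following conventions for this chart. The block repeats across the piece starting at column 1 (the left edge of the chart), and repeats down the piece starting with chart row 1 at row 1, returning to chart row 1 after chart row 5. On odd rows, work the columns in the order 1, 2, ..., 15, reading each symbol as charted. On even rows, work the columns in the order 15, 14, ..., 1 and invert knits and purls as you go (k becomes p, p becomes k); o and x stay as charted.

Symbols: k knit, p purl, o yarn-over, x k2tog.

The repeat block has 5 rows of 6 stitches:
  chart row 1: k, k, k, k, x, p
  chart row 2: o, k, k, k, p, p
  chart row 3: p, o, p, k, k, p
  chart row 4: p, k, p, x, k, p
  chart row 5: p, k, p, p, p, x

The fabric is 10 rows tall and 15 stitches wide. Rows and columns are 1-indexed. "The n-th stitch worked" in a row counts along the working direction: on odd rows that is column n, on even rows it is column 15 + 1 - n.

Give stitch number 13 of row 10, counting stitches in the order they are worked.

Row 10: (10-1) mod 5 = 4, so use chart row 5. Even row -> WS.
Chart row 5 tiled across columns 1-15: p k p p p x p k p p p x p k p
Wrong side: read the tiled row from column 15 down to 1 and exchange k with p (leave o, x).
Row 10 as worked: k p k x k k k p k x k k k p k
The 13th stitch worked is k.

Stitch:
k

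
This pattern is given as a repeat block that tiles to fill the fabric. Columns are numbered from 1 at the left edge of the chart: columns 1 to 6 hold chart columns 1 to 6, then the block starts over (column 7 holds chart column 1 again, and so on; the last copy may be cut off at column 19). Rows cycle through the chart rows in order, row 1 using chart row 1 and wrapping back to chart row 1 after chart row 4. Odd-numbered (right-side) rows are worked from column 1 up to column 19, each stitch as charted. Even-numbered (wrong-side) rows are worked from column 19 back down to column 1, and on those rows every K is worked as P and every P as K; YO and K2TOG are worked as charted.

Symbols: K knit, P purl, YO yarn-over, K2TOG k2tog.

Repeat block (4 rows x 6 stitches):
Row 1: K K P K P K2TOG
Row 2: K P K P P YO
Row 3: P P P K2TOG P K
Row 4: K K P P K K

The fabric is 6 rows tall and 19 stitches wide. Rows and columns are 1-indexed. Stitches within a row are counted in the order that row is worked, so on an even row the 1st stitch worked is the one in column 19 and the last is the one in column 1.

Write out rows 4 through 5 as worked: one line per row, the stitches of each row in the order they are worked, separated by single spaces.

Row 4: chart row 4, WS - tiled (columns 1-19): K K P P K K K K P P K K K K P P K K K; work from column 19 back to 1 with K<->P swapped.
Row 5: chart row 1, RS - tile across columns 1-19 and work as-is.

Rows as worked:
P P P K K P P P P K K P P P P K K P P
K K P K P K2TOG K K P K P K2TOG K K P K P K2TOG K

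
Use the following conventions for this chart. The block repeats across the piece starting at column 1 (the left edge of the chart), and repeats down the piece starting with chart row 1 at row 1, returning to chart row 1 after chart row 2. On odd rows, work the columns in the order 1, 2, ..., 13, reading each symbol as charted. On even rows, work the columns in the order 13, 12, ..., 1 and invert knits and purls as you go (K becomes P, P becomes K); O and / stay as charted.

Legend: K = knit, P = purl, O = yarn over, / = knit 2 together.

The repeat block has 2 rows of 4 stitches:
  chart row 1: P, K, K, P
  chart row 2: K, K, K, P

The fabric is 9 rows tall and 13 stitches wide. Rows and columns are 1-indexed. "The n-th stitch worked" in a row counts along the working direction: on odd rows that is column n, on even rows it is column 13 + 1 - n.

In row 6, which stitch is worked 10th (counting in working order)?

For row 6: chart row = ((6-1) mod 2) + 1 = 2; this is a WS (even) row.
Chart row 2 tiled across columns 1-13: K K K P K K K P K K K P K
WS row: flip the tiled sequence (start at column 13) and apply K<->P; O and / stay.
Row 6 as worked: P K P P P K P P P K P P P
Stitch 10 in working order -> K

Result:
K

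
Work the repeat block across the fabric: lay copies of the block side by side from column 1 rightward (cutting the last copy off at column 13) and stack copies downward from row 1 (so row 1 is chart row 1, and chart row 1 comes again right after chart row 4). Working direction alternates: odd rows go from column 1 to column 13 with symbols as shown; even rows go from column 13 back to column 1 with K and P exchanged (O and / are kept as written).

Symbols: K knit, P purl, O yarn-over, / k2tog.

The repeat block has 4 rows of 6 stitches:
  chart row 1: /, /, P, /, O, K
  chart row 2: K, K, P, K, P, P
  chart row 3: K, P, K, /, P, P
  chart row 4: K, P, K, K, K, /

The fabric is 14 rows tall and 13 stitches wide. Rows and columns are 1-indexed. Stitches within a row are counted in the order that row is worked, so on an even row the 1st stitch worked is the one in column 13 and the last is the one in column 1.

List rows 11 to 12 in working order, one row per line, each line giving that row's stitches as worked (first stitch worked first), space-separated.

Row 11: chart row 3, RS - tile across columns 1-13 and work as-is.
Row 12: chart row 4, WS - tiled (columns 1-13): K P K K K / K P K K K / K; work from column 13 back to 1 with K<->P swapped.

== ROWS AS WORKED ==
K P K / P P K P K / P P K
P / P P P K P / P P P K P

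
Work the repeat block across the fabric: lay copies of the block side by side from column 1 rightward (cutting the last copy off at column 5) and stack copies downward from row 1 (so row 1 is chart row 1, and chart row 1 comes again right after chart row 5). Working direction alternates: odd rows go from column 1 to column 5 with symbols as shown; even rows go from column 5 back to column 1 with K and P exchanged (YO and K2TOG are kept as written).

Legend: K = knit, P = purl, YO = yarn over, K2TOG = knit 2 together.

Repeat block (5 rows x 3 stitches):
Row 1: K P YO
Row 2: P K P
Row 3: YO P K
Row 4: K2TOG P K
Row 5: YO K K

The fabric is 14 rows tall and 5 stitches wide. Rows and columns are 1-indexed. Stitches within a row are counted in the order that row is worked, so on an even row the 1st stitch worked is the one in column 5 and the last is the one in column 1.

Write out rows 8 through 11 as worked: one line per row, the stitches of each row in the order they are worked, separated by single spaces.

== ROWS AS WORKED ==
K YO P K YO
K2TOG P K K2TOG P
P YO P P YO
K P YO K P

Derivation:
Row 8: chart row 3, WS - tiled (columns 1-5): YO P K YO P; work from column 5 back to 1 with K<->P swapped.
Row 9: chart row 4, RS - tile across columns 1-5 and work as-is.
Row 10: chart row 5, WS - tiled (columns 1-5): YO K K YO K; work from column 5 back to 1 with K<->P swapped.
Row 11: chart row 1, RS - tile across columns 1-5 and work as-is.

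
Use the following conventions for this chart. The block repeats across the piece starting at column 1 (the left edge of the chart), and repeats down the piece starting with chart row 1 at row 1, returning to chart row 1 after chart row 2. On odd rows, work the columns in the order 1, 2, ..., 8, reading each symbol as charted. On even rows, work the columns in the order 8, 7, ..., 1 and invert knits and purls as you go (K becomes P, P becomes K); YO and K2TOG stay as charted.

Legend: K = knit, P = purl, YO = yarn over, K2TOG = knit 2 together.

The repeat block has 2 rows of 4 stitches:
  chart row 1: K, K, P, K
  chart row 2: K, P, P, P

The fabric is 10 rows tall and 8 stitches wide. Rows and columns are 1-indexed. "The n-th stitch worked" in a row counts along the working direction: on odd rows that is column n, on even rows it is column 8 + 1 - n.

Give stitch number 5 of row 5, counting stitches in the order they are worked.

Row 5: (5-1) mod 2 = 0, so use chart row 1. Odd row -> RS.
Chart row 1 tiled across columns 1-8: K K P K K K P K
RS: work column 1 to column 8, symbols as charted — the tiled row is the row as worked.
The 5th stitch worked is K.

Stitch:
K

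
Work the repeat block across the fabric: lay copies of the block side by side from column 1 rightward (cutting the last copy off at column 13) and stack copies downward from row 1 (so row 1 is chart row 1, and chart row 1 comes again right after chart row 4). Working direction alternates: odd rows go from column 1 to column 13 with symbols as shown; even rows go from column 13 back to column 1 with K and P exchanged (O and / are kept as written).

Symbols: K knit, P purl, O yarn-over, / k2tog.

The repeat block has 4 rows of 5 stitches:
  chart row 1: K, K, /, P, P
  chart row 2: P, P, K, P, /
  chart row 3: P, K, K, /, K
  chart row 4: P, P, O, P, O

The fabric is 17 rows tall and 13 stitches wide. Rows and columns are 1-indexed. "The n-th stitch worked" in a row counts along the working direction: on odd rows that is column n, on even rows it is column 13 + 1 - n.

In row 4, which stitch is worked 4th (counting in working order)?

== STITCH ==
O

Derivation:
For row 4: chart row = ((4-1) mod 4) + 1 = 4; this is a WS (even) row.
Chart row 4 tiled across columns 1-13: P P O P O P P O P O P P O
Wrong side: read the tiled row from column 13 down to 1 and exchange K with P (leave O, /).
Row 4 as worked: O K K O K O K K O K O K K
Stitch 4 in working order -> O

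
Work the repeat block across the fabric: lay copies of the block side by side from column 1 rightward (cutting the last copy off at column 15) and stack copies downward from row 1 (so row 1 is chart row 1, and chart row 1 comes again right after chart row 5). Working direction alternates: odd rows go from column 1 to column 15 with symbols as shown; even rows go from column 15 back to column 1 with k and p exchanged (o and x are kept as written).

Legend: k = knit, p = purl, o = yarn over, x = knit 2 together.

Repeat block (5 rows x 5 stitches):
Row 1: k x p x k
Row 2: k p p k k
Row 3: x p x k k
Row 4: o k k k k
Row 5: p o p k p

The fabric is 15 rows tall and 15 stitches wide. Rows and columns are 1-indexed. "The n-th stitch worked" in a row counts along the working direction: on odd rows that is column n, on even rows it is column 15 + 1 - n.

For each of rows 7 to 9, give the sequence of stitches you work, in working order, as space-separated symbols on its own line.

== ROWS AS WORKED ==
k p p k k k p p k k k p p k k
p p x k x p p x k x p p x k x
o k k k k o k k k k o k k k k

Derivation:
Row 7: chart row 2, RS - tile across columns 1-15 and work as-is.
Row 8: chart row 3, WS - tiled (columns 1-15): x p x k k x p x k k x p x k k; work from column 15 back to 1 with k<->p swapped.
Row 9: chart row 4, RS - tile across columns 1-15 and work as-is.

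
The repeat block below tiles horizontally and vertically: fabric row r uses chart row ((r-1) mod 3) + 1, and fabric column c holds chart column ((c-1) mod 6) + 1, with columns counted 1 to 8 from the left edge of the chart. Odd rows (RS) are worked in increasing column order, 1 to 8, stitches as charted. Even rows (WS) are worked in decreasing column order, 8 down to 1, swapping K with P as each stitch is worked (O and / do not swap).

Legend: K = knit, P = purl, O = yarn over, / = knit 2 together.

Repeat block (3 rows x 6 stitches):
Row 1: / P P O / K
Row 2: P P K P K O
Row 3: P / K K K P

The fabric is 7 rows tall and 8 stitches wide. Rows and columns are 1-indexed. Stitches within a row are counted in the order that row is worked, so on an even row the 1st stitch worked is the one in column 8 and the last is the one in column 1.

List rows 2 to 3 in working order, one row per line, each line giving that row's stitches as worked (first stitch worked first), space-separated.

Result:
K K O P K P K K
P / K K K P P /

Derivation:
Row 2: chart row 2, WS - tiled (columns 1-8): P P K P K O P P; work from column 8 back to 1 with K<->P swapped.
Row 3: chart row 3, RS - tile across columns 1-8 and work as-is.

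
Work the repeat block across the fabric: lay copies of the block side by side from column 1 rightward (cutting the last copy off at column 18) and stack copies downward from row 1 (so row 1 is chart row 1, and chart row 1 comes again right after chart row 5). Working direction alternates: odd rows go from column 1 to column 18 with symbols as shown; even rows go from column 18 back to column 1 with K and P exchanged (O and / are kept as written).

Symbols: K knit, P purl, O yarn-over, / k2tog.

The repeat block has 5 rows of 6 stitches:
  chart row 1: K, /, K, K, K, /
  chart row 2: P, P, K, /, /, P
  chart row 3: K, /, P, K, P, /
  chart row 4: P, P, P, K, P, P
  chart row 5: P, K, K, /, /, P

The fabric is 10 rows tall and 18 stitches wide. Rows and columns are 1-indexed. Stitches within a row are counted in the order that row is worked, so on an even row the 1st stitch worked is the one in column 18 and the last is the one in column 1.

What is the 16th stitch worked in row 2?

For row 2: chart row = ((2-1) mod 5) + 1 = 2; this is a WS (even) row.
Chart row 2 tiled across columns 1-18: P P K / / P P P K / / P P P K / / P
Wrong side: read the tiled row from column 18 down to 1 and exchange K with P (leave O, /).
Row 2 as worked: K / / P K K K / / P K K K / / P K K
The 16th stitch worked is P.

Stitch:
P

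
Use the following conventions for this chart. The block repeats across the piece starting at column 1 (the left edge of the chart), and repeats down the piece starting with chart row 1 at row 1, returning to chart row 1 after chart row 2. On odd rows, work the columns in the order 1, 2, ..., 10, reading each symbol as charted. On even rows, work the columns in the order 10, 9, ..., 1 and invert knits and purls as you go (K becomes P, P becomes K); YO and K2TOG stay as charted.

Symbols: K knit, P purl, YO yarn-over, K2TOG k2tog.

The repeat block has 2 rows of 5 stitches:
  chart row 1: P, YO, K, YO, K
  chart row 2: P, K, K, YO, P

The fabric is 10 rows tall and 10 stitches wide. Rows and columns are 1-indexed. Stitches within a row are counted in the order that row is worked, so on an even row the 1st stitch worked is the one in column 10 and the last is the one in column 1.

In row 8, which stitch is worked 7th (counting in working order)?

For row 8: chart row = ((8-1) mod 2) + 1 = 2; this is a WS (even) row.
Chart row 2 tiled across columns 1-10: P K K YO P P K K YO P
Wrong side: read the tiled row from column 10 down to 1 and exchange K with P (leave YO, K2TOG).
Row 8 as worked: K YO P P K K YO P P K
Counting 7 along the worked row gives YO.

== STITCH ==
YO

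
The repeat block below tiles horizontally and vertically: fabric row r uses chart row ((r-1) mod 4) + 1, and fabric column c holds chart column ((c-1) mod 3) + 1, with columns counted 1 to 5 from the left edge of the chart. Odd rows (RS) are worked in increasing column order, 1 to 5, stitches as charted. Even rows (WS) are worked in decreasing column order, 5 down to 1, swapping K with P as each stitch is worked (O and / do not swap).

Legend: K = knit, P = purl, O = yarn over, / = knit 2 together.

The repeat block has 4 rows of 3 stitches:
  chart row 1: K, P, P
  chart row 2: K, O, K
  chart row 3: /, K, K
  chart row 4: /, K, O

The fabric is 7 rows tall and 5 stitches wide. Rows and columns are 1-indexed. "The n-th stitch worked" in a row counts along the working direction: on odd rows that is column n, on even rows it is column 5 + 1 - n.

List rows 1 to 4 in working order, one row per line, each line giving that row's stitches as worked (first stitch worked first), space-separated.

== ROWS AS WORKED ==
K P P K P
O P P O P
/ K K / K
P / O P /

Derivation:
Row 1: chart row 1, RS - tile across columns 1-5 and work as-is.
Row 2: chart row 2, WS - tiled (columns 1-5): K O K K O; work from column 5 back to 1 with K<->P swapped.
Row 3: chart row 3, RS - tile across columns 1-5 and work as-is.
Row 4: chart row 4, WS - tiled (columns 1-5): / K O / K; work from column 5 back to 1 with K<->P swapped.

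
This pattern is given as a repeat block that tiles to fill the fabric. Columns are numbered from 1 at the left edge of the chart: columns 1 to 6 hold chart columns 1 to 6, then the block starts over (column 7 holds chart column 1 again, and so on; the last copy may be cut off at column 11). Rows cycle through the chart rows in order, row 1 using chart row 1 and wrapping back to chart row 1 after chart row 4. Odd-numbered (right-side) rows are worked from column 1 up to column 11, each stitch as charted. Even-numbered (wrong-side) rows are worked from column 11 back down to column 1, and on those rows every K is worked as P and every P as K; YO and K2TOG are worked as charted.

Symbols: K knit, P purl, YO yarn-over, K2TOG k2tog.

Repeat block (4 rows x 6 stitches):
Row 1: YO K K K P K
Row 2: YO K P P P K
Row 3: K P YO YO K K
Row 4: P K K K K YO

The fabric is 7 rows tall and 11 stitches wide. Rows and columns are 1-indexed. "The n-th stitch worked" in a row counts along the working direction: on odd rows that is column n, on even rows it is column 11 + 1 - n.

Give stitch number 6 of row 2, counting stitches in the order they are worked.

Stitch:
P

Derivation:
For row 2: chart row = ((2-1) mod 4) + 1 = 2; this is a WS (even) row.
Chart row 2 tiled across columns 1-11: YO K P P P K YO K P P P
Wrong side: read the tiled row from column 11 down to 1 and exchange K with P (leave YO, K2TOG).
Row 2 as worked: K K K P YO P K K K P YO
Stitch 6 in working order -> P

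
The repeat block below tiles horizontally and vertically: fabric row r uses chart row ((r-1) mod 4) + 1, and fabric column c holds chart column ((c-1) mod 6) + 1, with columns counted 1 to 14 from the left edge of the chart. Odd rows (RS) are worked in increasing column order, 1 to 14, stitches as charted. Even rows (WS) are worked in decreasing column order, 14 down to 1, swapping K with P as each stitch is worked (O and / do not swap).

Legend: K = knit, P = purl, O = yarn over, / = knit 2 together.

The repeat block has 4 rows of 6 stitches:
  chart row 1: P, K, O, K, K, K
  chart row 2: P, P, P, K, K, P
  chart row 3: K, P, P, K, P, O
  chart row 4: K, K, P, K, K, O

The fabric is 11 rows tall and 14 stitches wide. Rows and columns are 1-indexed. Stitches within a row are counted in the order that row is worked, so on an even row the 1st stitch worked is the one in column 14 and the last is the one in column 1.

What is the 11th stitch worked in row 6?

Result:
P

Derivation:
Row 6 uses chart row ((6-1) mod 4)+1 = 2. Row 6 is even, so WS.
Chart row 2 tiled across columns 1-14: P P P K K P P P P K K P P P
Wrong side: read the tiled row from column 14 down to 1 and exchange K with P (leave O, /).
Row 6 as worked: K K K P P K K K K P P K K K
Counting 11 along the worked row gives P.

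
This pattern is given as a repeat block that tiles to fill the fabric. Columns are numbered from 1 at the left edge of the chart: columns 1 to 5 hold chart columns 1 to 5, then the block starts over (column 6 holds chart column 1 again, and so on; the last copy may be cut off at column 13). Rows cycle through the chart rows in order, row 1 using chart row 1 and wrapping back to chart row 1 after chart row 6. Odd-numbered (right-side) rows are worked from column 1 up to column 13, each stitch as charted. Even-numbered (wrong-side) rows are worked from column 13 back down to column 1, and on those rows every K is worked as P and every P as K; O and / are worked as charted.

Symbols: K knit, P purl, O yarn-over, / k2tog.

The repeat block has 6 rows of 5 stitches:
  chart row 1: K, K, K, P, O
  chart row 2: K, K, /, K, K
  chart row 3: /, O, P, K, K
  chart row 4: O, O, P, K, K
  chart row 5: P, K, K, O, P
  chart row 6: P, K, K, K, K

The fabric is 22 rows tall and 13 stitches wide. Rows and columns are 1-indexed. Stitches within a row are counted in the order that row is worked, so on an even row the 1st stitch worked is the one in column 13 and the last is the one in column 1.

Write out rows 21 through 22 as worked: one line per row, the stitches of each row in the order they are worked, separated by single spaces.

Row 21: chart row 3, RS - tile across columns 1-13 and work as-is.
Row 22: chart row 4, WS - tiled (columns 1-13): O O P K K O O P K K O O P; work from column 13 back to 1 with K<->P swapped.

== ROWS AS WORKED ==
/ O P K K / O P K K / O P
K O O P P K O O P P K O O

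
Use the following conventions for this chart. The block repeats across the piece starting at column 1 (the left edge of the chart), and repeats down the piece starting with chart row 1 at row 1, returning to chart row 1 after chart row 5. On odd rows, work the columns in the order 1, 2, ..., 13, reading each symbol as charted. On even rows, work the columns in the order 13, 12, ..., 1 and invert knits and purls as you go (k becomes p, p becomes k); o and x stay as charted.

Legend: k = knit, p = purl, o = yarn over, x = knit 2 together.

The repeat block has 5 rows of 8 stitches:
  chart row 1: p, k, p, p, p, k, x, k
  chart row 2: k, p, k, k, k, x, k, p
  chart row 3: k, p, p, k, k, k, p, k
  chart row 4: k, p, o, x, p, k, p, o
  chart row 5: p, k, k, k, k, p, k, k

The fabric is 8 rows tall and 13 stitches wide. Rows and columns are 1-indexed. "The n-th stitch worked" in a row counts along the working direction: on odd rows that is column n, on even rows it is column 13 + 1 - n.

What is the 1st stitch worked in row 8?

Row 8 uses chart row ((8-1) mod 5)+1 = 3. Row 8 is even, so WS.
Chart row 3 tiled across columns 1-13: k p p k k k p k k p p k k
Wrong side: read the tiled row from column 13 down to 1 and exchange k with p (leave o, x).
Row 8 as worked: p p k k p p k p p p k k p
The 1st stitch worked is p.

Stitch:
p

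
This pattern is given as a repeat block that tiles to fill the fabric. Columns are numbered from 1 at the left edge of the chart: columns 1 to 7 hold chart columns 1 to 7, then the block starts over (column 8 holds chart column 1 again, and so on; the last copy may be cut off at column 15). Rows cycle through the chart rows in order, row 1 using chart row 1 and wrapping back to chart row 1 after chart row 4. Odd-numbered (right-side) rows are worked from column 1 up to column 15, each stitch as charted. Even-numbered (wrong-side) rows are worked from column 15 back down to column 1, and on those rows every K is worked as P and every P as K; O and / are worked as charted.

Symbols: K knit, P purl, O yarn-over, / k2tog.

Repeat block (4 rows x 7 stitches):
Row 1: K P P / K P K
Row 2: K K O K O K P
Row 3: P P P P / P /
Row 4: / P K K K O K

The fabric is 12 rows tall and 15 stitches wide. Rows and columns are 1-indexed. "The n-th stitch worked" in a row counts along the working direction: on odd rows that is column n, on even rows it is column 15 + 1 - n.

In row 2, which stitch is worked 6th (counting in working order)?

For row 2: chart row = ((2-1) mod 4) + 1 = 2; this is a WS (even) row.
Chart row 2 tiled across columns 1-15: K K O K O K P K K O K O K P K
Wrong side: read the tiled row from column 15 down to 1 and exchange K with P (leave O, /).
Row 2 as worked: P K P O P O P P K P O P O P P
Counting 6 along the worked row gives O.

== STITCH ==
O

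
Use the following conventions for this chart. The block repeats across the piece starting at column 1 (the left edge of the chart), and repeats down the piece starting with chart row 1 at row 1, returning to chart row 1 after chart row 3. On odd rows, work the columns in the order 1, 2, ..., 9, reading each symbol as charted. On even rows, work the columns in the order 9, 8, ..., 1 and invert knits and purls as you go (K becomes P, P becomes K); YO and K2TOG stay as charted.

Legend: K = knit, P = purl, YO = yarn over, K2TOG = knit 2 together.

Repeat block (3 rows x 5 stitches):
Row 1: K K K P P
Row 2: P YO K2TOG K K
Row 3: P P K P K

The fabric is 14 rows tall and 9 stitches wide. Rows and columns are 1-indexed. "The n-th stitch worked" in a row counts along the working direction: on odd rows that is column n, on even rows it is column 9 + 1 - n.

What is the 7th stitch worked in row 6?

Row 6 uses chart row ((6-1) mod 3)+1 = 3. Row 6 is even, so WS.
Chart row 3 tiled across columns 1-9: P P K P K P P K P
WS row: flip the tiled sequence (start at column 9) and apply K<->P; YO and K2TOG stay.
Row 6 as worked: K P K K P K P K K
Counting 7 along the worked row gives P.

Result:
P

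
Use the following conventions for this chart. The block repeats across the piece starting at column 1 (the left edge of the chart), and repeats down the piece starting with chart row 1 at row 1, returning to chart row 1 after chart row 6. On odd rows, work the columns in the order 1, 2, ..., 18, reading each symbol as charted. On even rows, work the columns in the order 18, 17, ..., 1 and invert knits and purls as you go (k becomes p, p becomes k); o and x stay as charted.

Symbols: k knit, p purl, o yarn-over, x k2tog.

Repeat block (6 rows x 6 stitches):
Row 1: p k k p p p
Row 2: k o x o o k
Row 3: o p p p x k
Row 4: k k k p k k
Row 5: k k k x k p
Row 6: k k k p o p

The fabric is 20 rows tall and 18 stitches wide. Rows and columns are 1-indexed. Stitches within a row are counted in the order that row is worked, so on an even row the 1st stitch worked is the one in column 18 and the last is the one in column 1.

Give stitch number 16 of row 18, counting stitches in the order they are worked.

Result:
p

Derivation:
Row 18 uses chart row ((18-1) mod 6)+1 = 6. Row 18 is even, so WS.
Chart row 6 tiled across columns 1-18: k k k p o p k k k p o p k k k p o p
WS: work from column 18 back to column 1 (reverse the tiled row), swapping k<->p (o and x unchanged).
Row 18 as worked: k o k p p p k o k p p p k o k p p p
Stitch 16 in working order -> p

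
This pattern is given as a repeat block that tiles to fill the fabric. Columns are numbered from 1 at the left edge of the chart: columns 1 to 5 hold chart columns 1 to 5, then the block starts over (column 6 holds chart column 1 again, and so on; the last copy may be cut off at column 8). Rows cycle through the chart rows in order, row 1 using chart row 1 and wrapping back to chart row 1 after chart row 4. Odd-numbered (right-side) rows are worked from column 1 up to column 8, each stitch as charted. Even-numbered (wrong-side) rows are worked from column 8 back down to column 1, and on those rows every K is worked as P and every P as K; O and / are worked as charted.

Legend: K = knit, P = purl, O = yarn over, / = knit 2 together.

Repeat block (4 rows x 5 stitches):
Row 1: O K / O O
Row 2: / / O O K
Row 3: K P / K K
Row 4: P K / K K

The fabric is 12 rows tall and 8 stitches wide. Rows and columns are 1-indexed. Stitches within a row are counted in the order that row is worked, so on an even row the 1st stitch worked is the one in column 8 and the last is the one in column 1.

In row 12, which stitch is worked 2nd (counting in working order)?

Stitch:
P

Derivation:
Row 12: (12-1) mod 4 = 3, so use chart row 4. Even row -> WS.
Chart row 4 tiled across columns 1-8: P K / K K P K /
Wrong side: read the tiled row from column 8 down to 1 and exchange K with P (leave O, /).
Row 12 as worked: / P K P P / P K
Counting 2 along the worked row gives P.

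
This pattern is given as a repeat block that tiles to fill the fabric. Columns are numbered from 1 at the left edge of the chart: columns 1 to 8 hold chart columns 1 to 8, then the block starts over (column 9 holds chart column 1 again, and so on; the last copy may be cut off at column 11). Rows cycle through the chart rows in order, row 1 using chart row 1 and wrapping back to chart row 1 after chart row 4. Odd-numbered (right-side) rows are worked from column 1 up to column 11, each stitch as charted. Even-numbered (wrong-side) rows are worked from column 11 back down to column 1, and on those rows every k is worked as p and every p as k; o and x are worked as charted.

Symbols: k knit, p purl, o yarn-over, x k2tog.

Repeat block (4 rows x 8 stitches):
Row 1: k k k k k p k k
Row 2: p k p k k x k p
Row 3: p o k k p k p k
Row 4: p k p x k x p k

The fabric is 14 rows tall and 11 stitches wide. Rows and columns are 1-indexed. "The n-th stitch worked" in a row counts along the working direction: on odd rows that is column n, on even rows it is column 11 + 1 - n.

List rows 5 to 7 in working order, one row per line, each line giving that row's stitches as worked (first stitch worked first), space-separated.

Rows as worked:
k k k k k p k k k k k
k p k k p x p p k p k
p o k k p k p k p o k

Derivation:
Row 5: chart row 1, RS - tile across columns 1-11 and work as-is.
Row 6: chart row 2, WS - tiled (columns 1-11): p k p k k x k p p k p; work from column 11 back to 1 with k<->p swapped.
Row 7: chart row 3, RS - tile across columns 1-11 and work as-is.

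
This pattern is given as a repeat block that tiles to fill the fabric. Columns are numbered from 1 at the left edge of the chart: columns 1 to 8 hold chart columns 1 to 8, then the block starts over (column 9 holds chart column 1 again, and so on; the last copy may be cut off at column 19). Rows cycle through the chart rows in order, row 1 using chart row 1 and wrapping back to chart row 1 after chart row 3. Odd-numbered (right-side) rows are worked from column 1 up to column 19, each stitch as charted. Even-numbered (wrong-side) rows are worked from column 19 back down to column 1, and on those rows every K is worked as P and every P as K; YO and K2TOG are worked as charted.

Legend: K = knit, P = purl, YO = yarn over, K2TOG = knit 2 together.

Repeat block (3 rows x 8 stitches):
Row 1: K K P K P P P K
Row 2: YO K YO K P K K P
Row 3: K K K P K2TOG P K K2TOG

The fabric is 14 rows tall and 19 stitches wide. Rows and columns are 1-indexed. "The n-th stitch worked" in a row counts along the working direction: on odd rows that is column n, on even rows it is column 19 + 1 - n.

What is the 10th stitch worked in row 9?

== STITCH ==
K

Derivation:
Row 9: (9-1) mod 3 = 2, so use chart row 3. Odd row -> RS.
Chart row 3 tiled across columns 1-19: K K K P K2TOG P K K2TOG K K K P K2TOG P K K2TOG K K K
Right side: take the tiled row as-is (worked left to right from column 1).
Counting 10 along the worked row gives K.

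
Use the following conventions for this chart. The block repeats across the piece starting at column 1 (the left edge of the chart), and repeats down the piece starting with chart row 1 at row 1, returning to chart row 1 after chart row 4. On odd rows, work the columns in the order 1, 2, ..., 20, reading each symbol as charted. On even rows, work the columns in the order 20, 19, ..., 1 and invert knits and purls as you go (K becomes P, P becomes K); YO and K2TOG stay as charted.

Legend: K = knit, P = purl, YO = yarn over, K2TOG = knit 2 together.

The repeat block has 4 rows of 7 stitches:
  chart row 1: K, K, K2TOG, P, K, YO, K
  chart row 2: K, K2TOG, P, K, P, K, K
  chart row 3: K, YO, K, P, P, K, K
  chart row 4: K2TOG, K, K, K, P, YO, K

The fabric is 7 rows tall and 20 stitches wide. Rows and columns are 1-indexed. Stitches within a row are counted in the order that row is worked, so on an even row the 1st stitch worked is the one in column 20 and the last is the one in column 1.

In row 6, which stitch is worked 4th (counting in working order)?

For row 6: chart row = ((6-1) mod 4) + 1 = 2; this is a WS (even) row.
Chart row 2 tiled across columns 1-20: K K2TOG P K P K K K K2TOG P K P K K K K2TOG P K P K
Wrong side: read the tiled row from column 20 down to 1 and exchange K with P (leave YO, K2TOG).
Row 6 as worked: P K P K K2TOG P P P K P K K2TOG P P P K P K K2TOG P
Counting 4 along the worked row gives K.

Result:
K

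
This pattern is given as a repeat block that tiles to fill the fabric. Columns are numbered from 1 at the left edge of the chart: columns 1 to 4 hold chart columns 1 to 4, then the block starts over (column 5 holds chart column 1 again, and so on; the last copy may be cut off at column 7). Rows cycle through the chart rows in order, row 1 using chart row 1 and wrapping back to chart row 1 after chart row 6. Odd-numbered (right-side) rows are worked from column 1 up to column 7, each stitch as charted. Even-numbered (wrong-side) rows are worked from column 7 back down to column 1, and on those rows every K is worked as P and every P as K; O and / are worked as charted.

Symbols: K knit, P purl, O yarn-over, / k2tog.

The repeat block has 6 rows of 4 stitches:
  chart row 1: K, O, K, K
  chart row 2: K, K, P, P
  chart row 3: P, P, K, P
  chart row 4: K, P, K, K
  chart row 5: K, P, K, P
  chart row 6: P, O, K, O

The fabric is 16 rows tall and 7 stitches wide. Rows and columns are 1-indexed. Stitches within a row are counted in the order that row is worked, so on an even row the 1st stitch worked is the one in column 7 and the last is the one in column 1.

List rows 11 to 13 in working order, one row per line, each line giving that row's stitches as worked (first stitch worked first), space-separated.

Row 11: chart row 5, RS - tile across columns 1-7 and work as-is.
Row 12: chart row 6, WS - tiled (columns 1-7): P O K O P O K; work from column 7 back to 1 with K<->P swapped.
Row 13: chart row 1, RS - tile across columns 1-7 and work as-is.

== ROWS AS WORKED ==
K P K P K P K
P O K O P O K
K O K K K O K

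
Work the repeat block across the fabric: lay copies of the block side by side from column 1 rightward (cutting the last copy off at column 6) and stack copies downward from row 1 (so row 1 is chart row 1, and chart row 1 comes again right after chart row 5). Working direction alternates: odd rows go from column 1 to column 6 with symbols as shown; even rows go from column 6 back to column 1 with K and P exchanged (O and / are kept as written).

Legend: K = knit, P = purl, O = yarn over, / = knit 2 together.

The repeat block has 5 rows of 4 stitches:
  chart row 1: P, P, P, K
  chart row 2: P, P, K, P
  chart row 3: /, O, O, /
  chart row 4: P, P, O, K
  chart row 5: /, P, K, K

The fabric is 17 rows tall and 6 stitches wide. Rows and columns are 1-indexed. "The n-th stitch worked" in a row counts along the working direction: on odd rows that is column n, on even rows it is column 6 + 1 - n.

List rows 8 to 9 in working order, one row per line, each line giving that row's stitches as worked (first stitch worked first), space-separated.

== ROWS AS WORKED ==
O / / O O /
P P O K P P

Derivation:
Row 8: chart row 3, WS - tiled (columns 1-6): / O O / / O; work from column 6 back to 1 with K<->P swapped.
Row 9: chart row 4, RS - tile across columns 1-6 and work as-is.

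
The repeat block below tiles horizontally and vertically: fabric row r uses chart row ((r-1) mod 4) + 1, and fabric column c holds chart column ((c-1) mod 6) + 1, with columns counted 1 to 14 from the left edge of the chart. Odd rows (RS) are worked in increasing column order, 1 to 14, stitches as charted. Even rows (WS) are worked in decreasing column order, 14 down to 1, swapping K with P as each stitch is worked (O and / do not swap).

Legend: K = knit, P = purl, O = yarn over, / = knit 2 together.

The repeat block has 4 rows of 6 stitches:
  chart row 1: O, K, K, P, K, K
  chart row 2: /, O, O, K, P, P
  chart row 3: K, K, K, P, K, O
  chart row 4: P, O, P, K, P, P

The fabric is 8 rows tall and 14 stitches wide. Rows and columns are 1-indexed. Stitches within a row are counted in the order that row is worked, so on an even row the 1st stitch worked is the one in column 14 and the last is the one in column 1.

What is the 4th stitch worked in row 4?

Row 4: (4-1) mod 4 = 3, so use chart row 4. Even row -> WS.
Chart row 4 tiled across columns 1-14: P O P K P P P O P K P P P O
WS: work from column 14 back to column 1 (reverse the tiled row), swapping K<->P (O and / unchanged).
Row 4 as worked: O K K K P K O K K K P K O K
Stitch 4 in working order -> K

Result:
K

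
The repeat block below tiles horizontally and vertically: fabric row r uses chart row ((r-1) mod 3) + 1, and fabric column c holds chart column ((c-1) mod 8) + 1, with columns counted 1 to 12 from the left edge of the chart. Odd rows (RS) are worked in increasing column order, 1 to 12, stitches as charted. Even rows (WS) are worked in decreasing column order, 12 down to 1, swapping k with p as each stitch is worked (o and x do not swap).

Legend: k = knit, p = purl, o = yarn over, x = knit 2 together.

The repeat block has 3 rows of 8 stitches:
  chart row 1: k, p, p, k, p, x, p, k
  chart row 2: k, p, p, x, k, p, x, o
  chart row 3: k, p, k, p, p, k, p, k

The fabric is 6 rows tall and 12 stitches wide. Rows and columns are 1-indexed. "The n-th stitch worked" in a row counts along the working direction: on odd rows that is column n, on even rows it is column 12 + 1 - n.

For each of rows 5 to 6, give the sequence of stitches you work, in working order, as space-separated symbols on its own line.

Row 5: chart row 2, RS - tile across columns 1-12 and work as-is.
Row 6: chart row 3, WS - tiled (columns 1-12): k p k p p k p k k p k p; work from column 12 back to 1 with k<->p swapped.

Result:
k p p x k p x o k p p x
k p k p p k p k k p k p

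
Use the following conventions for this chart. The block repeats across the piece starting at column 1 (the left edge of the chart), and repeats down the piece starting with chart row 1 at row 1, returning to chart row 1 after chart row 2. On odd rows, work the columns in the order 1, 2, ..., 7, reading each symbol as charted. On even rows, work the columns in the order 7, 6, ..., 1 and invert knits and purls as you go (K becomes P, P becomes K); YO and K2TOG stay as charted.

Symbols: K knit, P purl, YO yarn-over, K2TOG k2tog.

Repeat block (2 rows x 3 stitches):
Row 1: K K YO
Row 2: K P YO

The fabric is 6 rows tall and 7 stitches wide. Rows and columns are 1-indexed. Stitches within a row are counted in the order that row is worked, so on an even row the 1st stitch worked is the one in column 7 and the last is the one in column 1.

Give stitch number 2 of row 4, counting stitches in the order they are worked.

Row 4: (4-1) mod 2 = 1, so use chart row 2. Even row -> WS.
Chart row 2 tiled across columns 1-7: K P YO K P YO K
Wrong side: read the tiled row from column 7 down to 1 and exchange K with P (leave YO, K2TOG).
Row 4 as worked: P YO K P YO K P
Counting 2 along the worked row gives YO.

Stitch:
YO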